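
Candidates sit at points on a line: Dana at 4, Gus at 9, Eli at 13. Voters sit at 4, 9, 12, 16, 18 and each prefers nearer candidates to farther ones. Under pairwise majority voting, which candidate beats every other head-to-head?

With single-peaked preferences on a line, the Condorcet winner is the candidate closest to the median voter.
The median voter (position 12) is closest to Eli at 13.
Check: Eli vs Gus — voters closer to Eli: 3 of 5.

Eli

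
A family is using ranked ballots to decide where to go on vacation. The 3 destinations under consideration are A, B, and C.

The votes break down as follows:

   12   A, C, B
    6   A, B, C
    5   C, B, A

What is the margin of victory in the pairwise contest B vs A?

Ballots ranking B above A: 5.
Ballots ranking A above B: 12+6 = 18.
A wins 18–5, a margin of 13.

13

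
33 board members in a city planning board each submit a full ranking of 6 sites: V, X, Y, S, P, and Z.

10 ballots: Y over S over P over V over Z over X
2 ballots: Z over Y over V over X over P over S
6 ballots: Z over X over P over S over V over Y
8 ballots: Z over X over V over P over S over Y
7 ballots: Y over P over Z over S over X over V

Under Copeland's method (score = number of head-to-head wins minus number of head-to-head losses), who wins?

Y

Pairwise results:
  V vs X: X wins 21–12.
  V vs Y: Y wins 19–14.
  V vs S: S wins 23–10.
  V vs P: P wins 23–10.
  V vs Z: Z wins 23–10.
  X vs Y: Y wins 19–14.
  X vs S: S wins 17–16.
  X vs P: P wins 17–16.
  X vs Z: Z wins 33–0.
  Y vs S: Y wins 19–14.
  Y vs P: Y wins 19–14.
  Y vs Z: Y wins 17–16.
  S vs P: P wins 23–10.
  S vs Z: Z wins 23–10.
  P vs Z: P wins 17–16.
Copeland scores (wins − losses):
  V: 0 − 5 = -5
  X: 1 − 4 = -3
  Y: 5 − 0 = 5
  S: 2 − 3 = -1
  P: 4 − 1 = 3
  Z: 3 − 2 = 1
Y has the best Copeland score.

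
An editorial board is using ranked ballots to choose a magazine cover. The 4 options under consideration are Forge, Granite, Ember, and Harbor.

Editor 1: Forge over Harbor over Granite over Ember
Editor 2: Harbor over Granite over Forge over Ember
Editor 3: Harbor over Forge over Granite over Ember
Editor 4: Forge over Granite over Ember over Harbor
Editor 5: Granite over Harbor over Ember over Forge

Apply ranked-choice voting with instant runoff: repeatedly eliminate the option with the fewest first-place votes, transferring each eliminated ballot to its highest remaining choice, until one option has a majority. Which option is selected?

Harbor

Round 1: Forge 2, Harbor 2, Granite 1, Ember 0. Ember has the fewest and is eliminated.
Round 2: Forge 2, Harbor 2, Granite 1. Granite has the fewest and is eliminated.
Round 3: Harbor 3, Forge 2. Harbor has a majority.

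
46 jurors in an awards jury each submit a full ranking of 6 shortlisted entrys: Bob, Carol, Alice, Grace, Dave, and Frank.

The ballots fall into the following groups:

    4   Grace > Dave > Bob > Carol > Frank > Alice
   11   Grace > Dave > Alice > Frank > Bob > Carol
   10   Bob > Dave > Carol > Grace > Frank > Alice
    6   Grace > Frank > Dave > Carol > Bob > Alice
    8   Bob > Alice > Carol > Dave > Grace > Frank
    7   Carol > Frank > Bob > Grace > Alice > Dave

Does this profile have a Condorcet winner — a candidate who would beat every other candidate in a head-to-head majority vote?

No

Head-to-head results (46 voters total):
Bob vs Carol: Bob wins 33–13.
Bob vs Alice: Bob wins 35–11.
Bob vs Grace: Bob wins 25–21.
Bob vs Dave: Bob wins 25–21.
Bob vs Frank: Frank wins 24–22.
Carol vs Alice: Carol wins 27–19.
Carol vs Grace: Carol wins 25–21.
Carol vs Dave: Dave wins 31–15.
Carol vs Frank: Carol wins 29–17.
Alice vs Grace: Grace wins 38–8.
Alice vs Dave: Dave wins 31–15.
Alice vs Frank: Frank wins 27–19.
Grace vs Dave: Grace wins 28–18.
Grace vs Frank: Grace wins 39–7.
Dave vs Frank: Dave wins 33–13.
No candidate beats all others: Bob beats Carol beats Frank beats Bob, a majority cycle.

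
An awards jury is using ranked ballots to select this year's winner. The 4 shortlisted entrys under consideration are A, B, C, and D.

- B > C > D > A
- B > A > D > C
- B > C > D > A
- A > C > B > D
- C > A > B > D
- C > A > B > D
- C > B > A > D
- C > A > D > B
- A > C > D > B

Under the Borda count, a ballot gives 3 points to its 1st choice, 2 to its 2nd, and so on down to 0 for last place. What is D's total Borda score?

5

Borda scores:
  A: 0 + 2 + 0 + 3 + 2 + 2 + 1 + 2 + 3 = 15
  B: 3 + 3 + 3 + 1 + 1 + 1 + 2 + 0 + 0 = 14
  C: 2 + 0 + 2 + 2 + 3 + 3 + 3 + 3 + 2 = 20
  D: 1 + 1 + 1 + 0 + 0 + 0 + 0 + 1 + 1 = 5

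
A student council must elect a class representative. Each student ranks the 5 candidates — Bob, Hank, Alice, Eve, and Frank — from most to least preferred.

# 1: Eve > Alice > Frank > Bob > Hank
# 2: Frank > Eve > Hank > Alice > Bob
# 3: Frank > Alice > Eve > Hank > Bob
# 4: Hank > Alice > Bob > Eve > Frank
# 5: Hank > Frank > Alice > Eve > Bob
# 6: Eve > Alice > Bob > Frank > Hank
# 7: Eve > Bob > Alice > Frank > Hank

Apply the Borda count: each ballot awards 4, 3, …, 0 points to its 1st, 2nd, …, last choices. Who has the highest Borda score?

Eve

Borda scores:
  Bob: 1 + 0 + 0 + 2 + 0 + 2 + 3 = 8
  Hank: 0 + 2 + 1 + 4 + 4 + 0 + 0 = 11
  Alice: 3 + 1 + 3 + 3 + 2 + 3 + 2 = 17
  Eve: 4 + 3 + 2 + 1 + 1 + 4 + 4 = 19
  Frank: 2 + 4 + 4 + 0 + 3 + 1 + 1 = 15
Eve has the highest total.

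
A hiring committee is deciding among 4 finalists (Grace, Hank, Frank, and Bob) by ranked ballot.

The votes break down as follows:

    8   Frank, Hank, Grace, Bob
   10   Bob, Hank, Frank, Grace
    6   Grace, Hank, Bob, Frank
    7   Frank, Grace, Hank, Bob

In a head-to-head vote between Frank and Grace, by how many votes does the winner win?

19

Ballots ranking Frank above Grace: 8+10+7 = 25.
Ballots ranking Grace above Frank: 6.
Frank wins 25–6, a margin of 19.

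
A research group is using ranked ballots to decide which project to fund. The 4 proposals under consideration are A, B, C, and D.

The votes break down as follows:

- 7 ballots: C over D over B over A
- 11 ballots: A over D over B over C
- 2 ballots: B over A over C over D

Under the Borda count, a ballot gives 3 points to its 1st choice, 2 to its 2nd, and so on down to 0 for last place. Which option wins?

A

Borda scores:
  A: 7·0 + 11·3 + 2·2 = 37
  B: 7·1 + 11·1 + 2·3 = 24
  C: 7·3 + 11·0 + 2·1 = 23
  D: 7·2 + 11·2 + 2·0 = 36
A has the highest total.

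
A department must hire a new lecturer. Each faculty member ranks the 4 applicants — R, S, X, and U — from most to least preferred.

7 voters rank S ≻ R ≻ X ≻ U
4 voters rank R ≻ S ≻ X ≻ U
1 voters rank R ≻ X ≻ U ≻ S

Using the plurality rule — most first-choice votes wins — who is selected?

S

First-place vote totals:
  R: 5
  S: 7
  X: 0
  U: 0
S has the most first-place votes.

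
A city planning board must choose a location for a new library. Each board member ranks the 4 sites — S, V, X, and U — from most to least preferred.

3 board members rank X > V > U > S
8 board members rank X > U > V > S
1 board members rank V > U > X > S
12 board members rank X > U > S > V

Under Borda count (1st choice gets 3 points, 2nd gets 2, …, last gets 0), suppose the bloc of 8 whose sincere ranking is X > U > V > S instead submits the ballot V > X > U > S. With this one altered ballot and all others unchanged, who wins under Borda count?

X

Borda totals with the altered ballot: S 12, V 33, X 62, U 37.
The winner is unchanged: still X.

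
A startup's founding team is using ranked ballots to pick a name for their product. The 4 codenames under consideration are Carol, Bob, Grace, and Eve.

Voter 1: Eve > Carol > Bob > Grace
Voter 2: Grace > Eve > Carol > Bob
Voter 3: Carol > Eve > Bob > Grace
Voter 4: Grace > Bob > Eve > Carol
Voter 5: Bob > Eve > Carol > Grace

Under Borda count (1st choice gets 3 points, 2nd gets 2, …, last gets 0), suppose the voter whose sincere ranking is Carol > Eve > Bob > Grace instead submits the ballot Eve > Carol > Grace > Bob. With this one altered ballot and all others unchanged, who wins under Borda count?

Borda totals with the altered ballot: Carol 6, Bob 6, Grace 7, Eve 11.
The winner is unchanged: still Eve.

Eve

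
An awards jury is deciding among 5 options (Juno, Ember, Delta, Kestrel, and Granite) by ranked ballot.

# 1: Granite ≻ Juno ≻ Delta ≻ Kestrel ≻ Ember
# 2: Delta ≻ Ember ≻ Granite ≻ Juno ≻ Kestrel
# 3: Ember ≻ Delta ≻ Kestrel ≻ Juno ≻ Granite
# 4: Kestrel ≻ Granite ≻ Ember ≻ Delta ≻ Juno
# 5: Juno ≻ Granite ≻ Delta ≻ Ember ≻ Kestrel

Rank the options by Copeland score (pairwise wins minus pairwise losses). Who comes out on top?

Granite

Pairwise results:
  Juno vs Ember: Ember wins 3–2.
  Juno vs Delta: Delta wins 3–2.
  Juno vs Kestrel: Juno wins 3–2.
  Juno vs Granite: Granite wins 3–2.
  Ember vs Delta: Delta wins 3–2.
  Ember vs Kestrel: Ember wins 3–2.
  Ember vs Granite: Granite wins 3–2.
  Delta vs Kestrel: Delta wins 4–1.
  Delta vs Granite: Granite wins 3–2.
  Kestrel vs Granite: Granite wins 3–2.
Copeland scores (wins − losses):
  Juno: 1 − 3 = -2
  Ember: 2 − 2 = 0
  Delta: 3 − 1 = 2
  Kestrel: 0 − 4 = -4
  Granite: 4 − 0 = 4
Granite has the best Copeland score.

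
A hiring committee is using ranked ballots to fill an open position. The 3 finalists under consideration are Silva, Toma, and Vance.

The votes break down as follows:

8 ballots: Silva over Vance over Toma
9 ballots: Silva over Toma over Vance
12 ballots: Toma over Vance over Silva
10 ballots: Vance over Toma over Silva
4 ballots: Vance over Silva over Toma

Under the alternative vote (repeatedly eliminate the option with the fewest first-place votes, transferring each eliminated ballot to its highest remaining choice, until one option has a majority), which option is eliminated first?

Round 1: Silva 17, Vance 14, Toma 12. Toma has the fewest and is eliminated.
Round 2: Vance 26, Silva 17. Vance has a majority.

Toma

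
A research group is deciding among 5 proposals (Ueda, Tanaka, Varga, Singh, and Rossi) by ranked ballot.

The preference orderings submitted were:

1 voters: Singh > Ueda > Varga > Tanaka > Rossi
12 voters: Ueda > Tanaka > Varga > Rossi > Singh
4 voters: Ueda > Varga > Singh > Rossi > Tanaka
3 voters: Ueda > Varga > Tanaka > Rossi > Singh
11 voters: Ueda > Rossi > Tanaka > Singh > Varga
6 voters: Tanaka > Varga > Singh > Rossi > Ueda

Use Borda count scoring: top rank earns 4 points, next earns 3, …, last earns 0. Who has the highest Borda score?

Borda scores:
  Ueda: 3 + 12·4 + 4·4 + 3·4 + 11·4 + 6·0 = 123
  Tanaka: 1 + 12·3 + 4·0 + 3·2 + 11·2 + 6·4 = 89
  Varga: 2 + 12·2 + 4·3 + 3·3 + 11·0 + 6·3 = 65
  Singh: 4 + 12·0 + 4·2 + 3·0 + 11·1 + 6·2 = 35
  Rossi: 0 + 12·1 + 4·1 + 3·1 + 11·3 + 6·1 = 58
Ueda has the highest total.

Ueda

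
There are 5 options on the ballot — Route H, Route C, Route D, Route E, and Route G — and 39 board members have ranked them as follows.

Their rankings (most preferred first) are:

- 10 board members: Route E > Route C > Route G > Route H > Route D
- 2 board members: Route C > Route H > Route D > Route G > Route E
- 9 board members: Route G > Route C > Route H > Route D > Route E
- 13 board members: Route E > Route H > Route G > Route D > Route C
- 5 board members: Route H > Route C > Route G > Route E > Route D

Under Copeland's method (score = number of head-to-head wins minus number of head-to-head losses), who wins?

Route E

Pairwise results:
  Route H vs Route C: Route C wins 21–18.
  Route H vs Route D: Route H wins 39–0.
  Route H vs Route E: Route E wins 23–16.
  Route H vs Route G: Route H wins 20–19.
  Route C vs Route D: Route C wins 26–13.
  Route C vs Route E: Route E wins 23–16.
  Route C vs Route G: Route G wins 22–17.
  Route D vs Route E: Route E wins 28–11.
  Route D vs Route G: Route G wins 37–2.
  Route E vs Route G: Route E wins 23–16.
Copeland scores (wins − losses):
  Route H: 2 − 2 = 0
  Route C: 2 − 2 = 0
  Route D: 0 − 4 = -4
  Route E: 4 − 0 = 4
  Route G: 2 − 2 = 0
Route E has the best Copeland score.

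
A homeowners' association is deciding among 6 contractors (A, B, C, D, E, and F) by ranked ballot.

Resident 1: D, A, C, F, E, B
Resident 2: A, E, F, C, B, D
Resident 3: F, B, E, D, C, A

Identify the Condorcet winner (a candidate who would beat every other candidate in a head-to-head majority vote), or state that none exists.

Head-to-head results (3 voters total):
A vs B: A wins 2–1.
A vs C: A wins 2–1.
A vs D: D wins 2–1.
A vs E: A wins 2–1.
A vs F: A wins 2–1.
B vs C: C wins 2–1.
B vs D: B wins 2–1.
B vs E: E wins 2–1.
B vs F: F wins 3–0.
C vs D: D wins 2–1.
C vs E: E wins 2–1.
C vs F: F wins 2–1.
D vs E: E wins 2–1.
D vs F: F wins 2–1.
E vs F: F wins 2–1.
No candidate beats all others: A beats B beats D beats A, a majority cycle.

There is no Condorcet winner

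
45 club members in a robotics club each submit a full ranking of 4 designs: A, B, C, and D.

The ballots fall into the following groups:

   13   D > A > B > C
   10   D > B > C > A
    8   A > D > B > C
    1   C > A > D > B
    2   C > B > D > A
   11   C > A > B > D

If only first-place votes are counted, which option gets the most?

First-place vote totals:
  A: 8
  B: 0
  C: 14
  D: 23
D has the most first-place votes.

D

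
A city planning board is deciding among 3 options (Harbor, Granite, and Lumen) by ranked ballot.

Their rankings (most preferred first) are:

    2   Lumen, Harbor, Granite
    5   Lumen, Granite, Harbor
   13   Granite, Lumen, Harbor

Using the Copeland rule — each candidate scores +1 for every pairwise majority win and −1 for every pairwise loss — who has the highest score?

Pairwise results:
  Harbor vs Granite: Granite wins 18–2.
  Harbor vs Lumen: Lumen wins 20–0.
  Granite vs Lumen: Granite wins 13–7.
Copeland scores (wins − losses):
  Harbor: 0 − 2 = -2
  Granite: 2 − 0 = 2
  Lumen: 1 − 1 = 0
Granite has the best Copeland score.

Granite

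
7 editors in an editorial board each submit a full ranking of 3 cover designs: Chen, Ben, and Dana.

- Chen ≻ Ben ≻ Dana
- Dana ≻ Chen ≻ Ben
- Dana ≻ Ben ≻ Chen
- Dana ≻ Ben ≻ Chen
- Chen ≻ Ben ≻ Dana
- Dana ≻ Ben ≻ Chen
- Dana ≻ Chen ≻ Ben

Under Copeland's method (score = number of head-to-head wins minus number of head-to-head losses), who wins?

Pairwise results:
  Chen vs Ben: Chen wins 4–3.
  Chen vs Dana: Dana wins 5–2.
  Ben vs Dana: Dana wins 5–2.
Copeland scores (wins − losses):
  Chen: 1 − 1 = 0
  Ben: 0 − 2 = -2
  Dana: 2 − 0 = 2
Dana has the best Copeland score.

Dana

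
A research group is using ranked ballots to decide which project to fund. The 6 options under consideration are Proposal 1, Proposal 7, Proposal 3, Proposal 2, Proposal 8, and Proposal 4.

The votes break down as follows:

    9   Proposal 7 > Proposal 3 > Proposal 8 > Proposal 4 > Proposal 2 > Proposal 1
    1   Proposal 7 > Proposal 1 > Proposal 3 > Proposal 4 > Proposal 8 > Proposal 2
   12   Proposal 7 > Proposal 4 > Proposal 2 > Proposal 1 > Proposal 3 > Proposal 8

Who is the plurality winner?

First-place vote totals:
  Proposal 1: 0
  Proposal 7: 22
  Proposal 3: 0
  Proposal 2: 0
  Proposal 8: 0
  Proposal 4: 0
Proposal 7 has the most first-place votes.

Proposal 7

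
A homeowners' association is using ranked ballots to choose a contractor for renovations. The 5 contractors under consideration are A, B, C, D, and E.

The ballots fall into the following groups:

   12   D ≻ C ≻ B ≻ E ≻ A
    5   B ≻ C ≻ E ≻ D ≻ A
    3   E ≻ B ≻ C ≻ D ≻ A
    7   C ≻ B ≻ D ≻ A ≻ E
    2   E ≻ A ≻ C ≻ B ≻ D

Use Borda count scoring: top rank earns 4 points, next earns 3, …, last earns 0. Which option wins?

Borda scores:
  A: 12·0 + 5·0 + 3·0 + 7·1 + 2·3 = 13
  B: 12·2 + 5·4 + 3·3 + 7·3 + 2·1 = 76
  C: 12·3 + 5·3 + 3·2 + 7·4 + 2·2 = 89
  D: 12·4 + 5·1 + 3·1 + 7·2 + 2·0 = 70
  E: 12·1 + 5·2 + 3·4 + 7·0 + 2·4 = 42
C has the highest total.

C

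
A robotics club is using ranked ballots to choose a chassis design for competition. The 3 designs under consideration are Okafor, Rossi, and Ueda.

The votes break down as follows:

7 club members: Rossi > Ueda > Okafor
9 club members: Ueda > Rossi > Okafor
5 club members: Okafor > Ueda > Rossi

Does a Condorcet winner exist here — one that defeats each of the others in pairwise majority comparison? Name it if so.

Head-to-head results (21 voters total):
Okafor vs Rossi: Rossi wins 16–5.
Okafor vs Ueda: Ueda wins 16–5.
Rossi vs Ueda: Ueda wins 14–7.
Ueda beats each rival — Okafor (16–5), Rossi (14–7) — so Ueda is the Condorcet winner.

Ueda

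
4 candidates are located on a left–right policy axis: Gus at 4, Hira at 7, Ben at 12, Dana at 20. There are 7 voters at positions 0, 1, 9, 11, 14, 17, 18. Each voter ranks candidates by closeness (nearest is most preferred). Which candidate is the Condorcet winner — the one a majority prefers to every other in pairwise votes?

Ben

With single-peaked preferences on a line, the Condorcet winner is the candidate closest to the median voter.
The median voter (position 11) is closest to Ben at 12.
Check: Ben vs Dana — voters closer to Ben: 5 of 7.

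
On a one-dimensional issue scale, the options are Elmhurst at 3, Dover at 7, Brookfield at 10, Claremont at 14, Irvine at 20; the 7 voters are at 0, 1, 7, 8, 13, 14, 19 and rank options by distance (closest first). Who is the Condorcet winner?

Dover

With single-peaked preferences on a line, the Condorcet winner is the candidate closest to the median voter.
The median voter (position 8) is closest to Dover at 7.
Check: Dover vs Elmhurst — voters closer to Dover: 5 of 7.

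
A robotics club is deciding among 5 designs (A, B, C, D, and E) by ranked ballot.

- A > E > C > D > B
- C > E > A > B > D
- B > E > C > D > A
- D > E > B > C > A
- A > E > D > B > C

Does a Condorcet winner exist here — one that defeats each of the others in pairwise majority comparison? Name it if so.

Head-to-head results (5 voters total):
A vs B: A wins 3–2.
A vs C: C wins 3–2.
A vs D: A wins 3–2.
A vs E: E wins 3–2.
B vs C: B wins 3–2.
B vs D: D wins 3–2.
B vs E: E wins 4–1.
C vs D: C wins 3–2.
C vs E: E wins 4–1.
D vs E: E wins 4–1.
E beats each rival — A (3–2), B (4–1), C (4–1), D (4–1) — so E is the Condorcet winner.

E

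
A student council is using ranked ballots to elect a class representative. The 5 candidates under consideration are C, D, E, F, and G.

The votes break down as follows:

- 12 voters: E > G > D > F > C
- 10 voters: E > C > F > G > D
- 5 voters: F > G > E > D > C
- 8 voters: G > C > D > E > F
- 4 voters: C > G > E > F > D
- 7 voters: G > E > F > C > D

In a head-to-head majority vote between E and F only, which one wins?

E

Ballots ranking E above F: 12+10+8+4+7 = 41.
Ballots ranking F above E: 5.
E wins the head-to-head, 41–5.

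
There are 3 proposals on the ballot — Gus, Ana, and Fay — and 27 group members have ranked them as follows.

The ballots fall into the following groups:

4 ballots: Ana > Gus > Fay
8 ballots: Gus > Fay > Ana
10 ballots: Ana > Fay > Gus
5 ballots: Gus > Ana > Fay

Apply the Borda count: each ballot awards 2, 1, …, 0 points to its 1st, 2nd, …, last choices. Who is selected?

Borda scores:
  Gus: 4·1 + 8·2 + 10·0 + 5·2 = 30
  Ana: 4·2 + 8·0 + 10·2 + 5·1 = 33
  Fay: 4·0 + 8·1 + 10·1 + 5·0 = 18
Ana has the highest total.

Ana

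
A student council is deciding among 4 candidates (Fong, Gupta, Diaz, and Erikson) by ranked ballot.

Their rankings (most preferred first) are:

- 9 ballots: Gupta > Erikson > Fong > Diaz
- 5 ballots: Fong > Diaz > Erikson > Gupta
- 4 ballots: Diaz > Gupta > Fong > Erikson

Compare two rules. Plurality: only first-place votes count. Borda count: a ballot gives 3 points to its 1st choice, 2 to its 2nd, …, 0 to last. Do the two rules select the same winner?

Yes

Plurality first-place counts: Fong 5, Gupta 9, Diaz 4, Erikson 0 → Gupta.
Borda totals: Fong 28, Gupta 35, Diaz 22, Erikson 23 → Gupta.
The two rules agree on Gupta.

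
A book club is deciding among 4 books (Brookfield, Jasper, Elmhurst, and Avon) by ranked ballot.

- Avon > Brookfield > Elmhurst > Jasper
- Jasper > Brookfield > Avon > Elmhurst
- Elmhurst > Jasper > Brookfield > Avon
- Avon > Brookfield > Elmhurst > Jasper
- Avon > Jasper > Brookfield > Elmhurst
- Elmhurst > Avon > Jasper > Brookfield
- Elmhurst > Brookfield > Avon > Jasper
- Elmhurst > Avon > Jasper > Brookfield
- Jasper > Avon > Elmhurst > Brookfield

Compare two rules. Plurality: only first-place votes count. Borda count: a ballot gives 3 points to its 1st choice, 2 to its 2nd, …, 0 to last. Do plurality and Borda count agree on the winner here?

Plurality first-place counts: Brookfield 0, Jasper 2, Elmhurst 4, Avon 3 → Elmhurst.
Borda totals: Brookfield 10, Jasper 12, Elmhurst 15, Avon 17 → Avon.
The two rules disagree: plurality picks Elmhurst, Borda picks Avon.

No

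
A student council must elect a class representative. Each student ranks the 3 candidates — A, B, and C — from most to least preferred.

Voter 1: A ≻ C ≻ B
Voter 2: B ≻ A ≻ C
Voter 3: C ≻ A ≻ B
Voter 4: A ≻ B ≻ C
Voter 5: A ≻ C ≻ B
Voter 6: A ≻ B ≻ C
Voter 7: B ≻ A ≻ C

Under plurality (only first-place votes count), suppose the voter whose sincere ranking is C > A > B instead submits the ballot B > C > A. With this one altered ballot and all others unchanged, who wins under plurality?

A

First-place totals with the altered ballot: A 4, B 3, C 0.
The winner is unchanged: still A.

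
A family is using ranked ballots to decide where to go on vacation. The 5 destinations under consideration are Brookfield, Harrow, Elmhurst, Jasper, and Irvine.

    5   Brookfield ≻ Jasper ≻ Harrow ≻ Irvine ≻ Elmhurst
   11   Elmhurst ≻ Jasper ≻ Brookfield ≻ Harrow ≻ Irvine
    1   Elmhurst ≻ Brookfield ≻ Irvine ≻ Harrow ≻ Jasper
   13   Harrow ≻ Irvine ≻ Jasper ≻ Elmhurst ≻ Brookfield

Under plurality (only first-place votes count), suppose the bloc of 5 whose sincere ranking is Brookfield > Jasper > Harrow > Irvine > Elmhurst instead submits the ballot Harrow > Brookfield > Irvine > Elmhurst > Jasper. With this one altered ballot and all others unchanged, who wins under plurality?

Harrow

First-place totals with the altered ballot: Brookfield 0, Harrow 18, Elmhurst 12, Jasper 0, Irvine 0.
The winner is unchanged: still Harrow.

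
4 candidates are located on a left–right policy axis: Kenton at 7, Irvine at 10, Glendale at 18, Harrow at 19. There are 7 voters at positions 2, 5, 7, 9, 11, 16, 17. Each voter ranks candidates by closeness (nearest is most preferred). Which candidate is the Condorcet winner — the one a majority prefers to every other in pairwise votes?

Irvine

With single-peaked preferences on a line, the Condorcet winner is the candidate closest to the median voter.
The median voter (position 9) is closest to Irvine at 10.
Check: Irvine vs Kenton — voters closer to Irvine: 4 of 7.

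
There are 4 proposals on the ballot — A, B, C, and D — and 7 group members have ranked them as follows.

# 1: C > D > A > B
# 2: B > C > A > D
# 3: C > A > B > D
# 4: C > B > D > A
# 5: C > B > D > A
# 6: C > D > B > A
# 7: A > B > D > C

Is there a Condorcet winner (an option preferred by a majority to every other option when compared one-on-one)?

Head-to-head results (7 voters total):
A vs B: B wins 4–3.
A vs C: C wins 6–1.
A vs D: D wins 4–3.
B vs C: C wins 5–2.
B vs D: B wins 5–2.
C vs D: C wins 6–1.
C beats each rival — A (6–1), B (5–2), D (6–1) — so C is the Condorcet winner.

Yes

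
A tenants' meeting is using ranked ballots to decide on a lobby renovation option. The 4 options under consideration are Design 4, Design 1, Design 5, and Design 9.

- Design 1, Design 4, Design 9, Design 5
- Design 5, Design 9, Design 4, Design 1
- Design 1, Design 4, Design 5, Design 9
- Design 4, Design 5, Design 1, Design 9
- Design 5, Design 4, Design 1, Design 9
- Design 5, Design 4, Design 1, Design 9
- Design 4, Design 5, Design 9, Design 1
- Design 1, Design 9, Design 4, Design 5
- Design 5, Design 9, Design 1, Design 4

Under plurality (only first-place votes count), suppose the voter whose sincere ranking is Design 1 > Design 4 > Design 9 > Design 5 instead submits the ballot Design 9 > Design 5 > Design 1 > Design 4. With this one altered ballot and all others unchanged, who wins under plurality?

First-place totals with the altered ballot: Design 4 2, Design 1 2, Design 5 4, Design 9 1.
The winner is unchanged: still Design 5.

Design 5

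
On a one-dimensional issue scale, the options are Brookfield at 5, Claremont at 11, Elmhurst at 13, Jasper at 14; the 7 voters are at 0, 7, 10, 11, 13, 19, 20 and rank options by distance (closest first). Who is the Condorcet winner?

With single-peaked preferences on a line, the Condorcet winner is the candidate closest to the median voter.
The median voter (position 11) is closest to Claremont at 11.
Check: Claremont vs Jasper — voters closer to Claremont: 4 of 7.

Claremont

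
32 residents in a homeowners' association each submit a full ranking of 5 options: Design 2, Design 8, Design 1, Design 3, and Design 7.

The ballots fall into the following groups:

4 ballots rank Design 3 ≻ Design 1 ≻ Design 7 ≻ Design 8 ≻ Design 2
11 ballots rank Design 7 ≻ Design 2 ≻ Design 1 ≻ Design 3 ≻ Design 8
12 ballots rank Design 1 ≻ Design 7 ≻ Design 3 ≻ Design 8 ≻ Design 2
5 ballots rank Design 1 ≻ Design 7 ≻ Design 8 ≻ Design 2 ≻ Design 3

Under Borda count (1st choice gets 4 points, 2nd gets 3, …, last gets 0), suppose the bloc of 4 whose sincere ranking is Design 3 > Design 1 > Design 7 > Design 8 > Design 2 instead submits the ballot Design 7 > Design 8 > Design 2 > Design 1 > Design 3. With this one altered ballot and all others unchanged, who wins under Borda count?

Borda totals with the altered ballot: Design 2 46, Design 8 34, Design 1 94, Design 3 35, Design 7 111.
The winner is unchanged: still Design 7.

Design 7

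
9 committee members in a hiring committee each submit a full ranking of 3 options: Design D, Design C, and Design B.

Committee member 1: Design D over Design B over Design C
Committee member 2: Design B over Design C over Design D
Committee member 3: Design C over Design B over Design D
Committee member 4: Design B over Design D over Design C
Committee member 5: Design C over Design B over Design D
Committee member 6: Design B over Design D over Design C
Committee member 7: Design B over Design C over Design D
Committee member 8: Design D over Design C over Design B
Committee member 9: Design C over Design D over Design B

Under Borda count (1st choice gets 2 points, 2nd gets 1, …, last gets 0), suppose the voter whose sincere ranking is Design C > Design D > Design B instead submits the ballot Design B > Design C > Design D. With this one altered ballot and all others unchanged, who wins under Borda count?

Design B

Borda totals with the altered ballot: Design D 6, Design C 8, Design B 13.
The winner is unchanged: still Design B.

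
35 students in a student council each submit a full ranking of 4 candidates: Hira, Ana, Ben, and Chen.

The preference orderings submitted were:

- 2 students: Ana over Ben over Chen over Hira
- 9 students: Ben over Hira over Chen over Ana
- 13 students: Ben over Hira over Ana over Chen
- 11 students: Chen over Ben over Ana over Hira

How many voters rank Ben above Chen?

Ballots ranking Ben above Chen: 2+9+13 = 24.
Ballots ranking Chen above Ben: 11.
So 24 of 35 voters prefer Ben to Chen.

24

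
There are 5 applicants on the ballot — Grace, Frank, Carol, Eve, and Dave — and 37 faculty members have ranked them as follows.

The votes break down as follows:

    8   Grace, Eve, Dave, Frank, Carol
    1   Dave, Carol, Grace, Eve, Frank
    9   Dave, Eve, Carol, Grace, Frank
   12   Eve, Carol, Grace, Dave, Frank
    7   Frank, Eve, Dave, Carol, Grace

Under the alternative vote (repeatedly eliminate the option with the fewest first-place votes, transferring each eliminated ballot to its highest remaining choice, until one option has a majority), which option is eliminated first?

Round 1: Eve 12, Dave 10, Grace 8, Frank 7, Carol 0. Carol has the fewest and is eliminated.
Round 2: Eve 12, Dave 10, Grace 8, Frank 7. Frank has the fewest and is eliminated.
Round 3: Eve 19, Dave 10, Grace 8. Eve has a majority.

Carol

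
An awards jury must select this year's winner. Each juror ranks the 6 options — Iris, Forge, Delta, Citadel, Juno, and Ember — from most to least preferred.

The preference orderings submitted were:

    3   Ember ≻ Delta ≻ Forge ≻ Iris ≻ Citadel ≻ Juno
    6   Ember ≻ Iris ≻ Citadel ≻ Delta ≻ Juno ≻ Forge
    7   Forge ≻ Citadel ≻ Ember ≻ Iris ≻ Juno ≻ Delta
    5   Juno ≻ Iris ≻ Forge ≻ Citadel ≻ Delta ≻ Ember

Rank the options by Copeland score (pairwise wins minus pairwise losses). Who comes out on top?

Pairwise results:
  Iris vs Forge: Iris wins 11–10.
  Iris vs Delta: Iris wins 18–3.
  Iris vs Citadel: Iris wins 14–7.
  Iris vs Juno: Iris wins 16–5.
  Iris vs Ember: Ember wins 16–5.
  Forge vs Delta: Forge wins 12–9.
  Forge vs Citadel: Forge wins 15–6.
  Forge vs Juno: Juno wins 11–10.
  Forge vs Ember: Forge wins 12–9.
  Delta vs Citadel: Citadel wins 18–3.
  Delta vs Juno: Juno wins 12–9.
  Delta vs Ember: Ember wins 16–5.
  Citadel vs Juno: Citadel wins 16–5.
  Citadel vs Ember: Citadel wins 12–9.
  Juno vs Ember: Ember wins 16–5.
Copeland scores (wins − losses):
  Iris: 4 − 1 = 3
  Forge: 3 − 2 = 1
  Delta: 0 − 5 = -5
  Citadel: 3 − 2 = 1
  Juno: 2 − 3 = -1
  Ember: 3 − 2 = 1
Iris has the best Copeland score.

Iris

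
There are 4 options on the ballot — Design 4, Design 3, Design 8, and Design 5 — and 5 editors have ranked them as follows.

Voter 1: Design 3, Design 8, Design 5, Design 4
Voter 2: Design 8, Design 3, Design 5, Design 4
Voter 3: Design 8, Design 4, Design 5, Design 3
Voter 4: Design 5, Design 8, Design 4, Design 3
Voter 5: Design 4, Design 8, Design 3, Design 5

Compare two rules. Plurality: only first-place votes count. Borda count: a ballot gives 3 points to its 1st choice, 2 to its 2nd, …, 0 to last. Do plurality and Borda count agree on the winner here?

Plurality first-place counts: Design 4 1, Design 3 1, Design 8 2, Design 5 1 → Design 8.
Borda totals: Design 4 6, Design 3 6, Design 8 12, Design 5 6 → Design 8.
The two rules agree on Design 8.

Yes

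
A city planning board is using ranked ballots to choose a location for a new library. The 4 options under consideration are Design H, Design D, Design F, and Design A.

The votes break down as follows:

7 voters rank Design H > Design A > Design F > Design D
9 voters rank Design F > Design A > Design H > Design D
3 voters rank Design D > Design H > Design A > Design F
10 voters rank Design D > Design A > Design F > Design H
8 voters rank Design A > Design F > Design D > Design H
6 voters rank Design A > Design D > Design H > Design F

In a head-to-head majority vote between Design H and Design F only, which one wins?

Ballots ranking Design H above Design F: 7+3+6 = 16.
Ballots ranking Design F above Design H: 9+10+8 = 27.
Design F wins the head-to-head, 27–16.

Design F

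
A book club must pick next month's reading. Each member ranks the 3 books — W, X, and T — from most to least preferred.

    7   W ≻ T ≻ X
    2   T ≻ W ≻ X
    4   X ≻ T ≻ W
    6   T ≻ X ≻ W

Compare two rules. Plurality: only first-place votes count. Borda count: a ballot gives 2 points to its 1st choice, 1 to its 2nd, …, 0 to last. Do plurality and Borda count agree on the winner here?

Plurality first-place counts: W 7, X 4, T 8 → T.
Borda totals: W 16, X 14, T 27 → T.
The two rules agree on T.

Yes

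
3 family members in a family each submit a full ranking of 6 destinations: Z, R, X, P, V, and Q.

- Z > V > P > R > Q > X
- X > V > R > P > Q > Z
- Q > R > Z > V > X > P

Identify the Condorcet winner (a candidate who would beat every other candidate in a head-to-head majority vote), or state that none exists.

Head-to-head results (3 voters total):
Z vs R: R wins 2–1.
Z vs X: Z wins 2–1.
Z vs P: Z wins 2–1.
Z vs V: Z wins 2–1.
Z vs Q: Q wins 2–1.
R vs X: R wins 2–1.
R vs P: R wins 2–1.
R vs V: V wins 2–1.
R vs Q: R wins 2–1.
X vs P: X wins 2–1.
X vs V: V wins 2–1.
X vs Q: Q wins 2–1.
P vs V: V wins 3–0.
P vs Q: P wins 2–1.
V vs Q: V wins 2–1.
No candidate beats all others: Z beats V beats R beats Z, a majority cycle.

None — there is no Condorcet winner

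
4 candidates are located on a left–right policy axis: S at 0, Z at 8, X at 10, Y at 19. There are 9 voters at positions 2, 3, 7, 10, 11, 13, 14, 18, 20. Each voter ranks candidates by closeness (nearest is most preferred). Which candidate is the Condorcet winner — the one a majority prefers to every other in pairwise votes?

X

With single-peaked preferences on a line, the Condorcet winner is the candidate closest to the median voter.
The median voter (position 11) is closest to X at 10.
Check: X vs Z — voters closer to X: 6 of 9.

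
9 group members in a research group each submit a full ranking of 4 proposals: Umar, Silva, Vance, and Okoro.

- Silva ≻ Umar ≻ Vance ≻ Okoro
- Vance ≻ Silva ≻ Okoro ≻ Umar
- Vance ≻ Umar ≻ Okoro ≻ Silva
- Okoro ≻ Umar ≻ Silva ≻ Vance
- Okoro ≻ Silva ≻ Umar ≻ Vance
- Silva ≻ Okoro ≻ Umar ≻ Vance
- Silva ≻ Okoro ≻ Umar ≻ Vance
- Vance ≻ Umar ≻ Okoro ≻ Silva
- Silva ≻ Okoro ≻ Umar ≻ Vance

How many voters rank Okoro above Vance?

5

Ballots ranking Okoro above Vance: 5.
Ballots ranking Vance above Okoro: 4.
So 5 of 9 voters prefer Okoro to Vance.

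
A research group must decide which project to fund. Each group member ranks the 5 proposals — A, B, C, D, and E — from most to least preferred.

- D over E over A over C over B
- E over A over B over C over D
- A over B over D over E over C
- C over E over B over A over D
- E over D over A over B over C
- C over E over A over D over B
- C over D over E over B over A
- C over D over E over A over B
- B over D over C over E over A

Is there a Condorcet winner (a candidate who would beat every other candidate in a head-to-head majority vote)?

Yes

Head-to-head results (9 voters total):
A vs B: A wins 6–3.
A vs C: C wins 5–4.
A vs D: D wins 5–4.
A vs E: E wins 8–1.
B vs C: C wins 5–4.
B vs D: D wins 5–4.
B vs E: E wins 7–2.
C vs D: C wins 5–4.
C vs E: C wins 5–4.
D vs E: D wins 5–4.
C beats each rival — A (5–4), B (5–4), D (5–4), E (5–4) — so C is the Condorcet winner.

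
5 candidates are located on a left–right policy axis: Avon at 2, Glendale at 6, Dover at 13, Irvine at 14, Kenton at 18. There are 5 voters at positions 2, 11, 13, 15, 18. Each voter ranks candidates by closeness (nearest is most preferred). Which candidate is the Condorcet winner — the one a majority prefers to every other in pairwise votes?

Dover

With single-peaked preferences on a line, the Condorcet winner is the candidate closest to the median voter.
The median voter (position 13) is closest to Dover at 13.
Check: Dover vs Glendale — voters closer to Dover: 4 of 5.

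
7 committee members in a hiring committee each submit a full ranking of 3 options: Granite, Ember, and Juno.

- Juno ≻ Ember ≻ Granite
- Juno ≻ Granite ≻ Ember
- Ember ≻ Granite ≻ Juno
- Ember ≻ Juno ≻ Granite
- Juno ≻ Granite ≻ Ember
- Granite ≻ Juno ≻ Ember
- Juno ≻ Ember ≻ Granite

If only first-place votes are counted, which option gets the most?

Juno

First-place vote totals:
  Granite: 1
  Ember: 2
  Juno: 4
Juno has the most first-place votes.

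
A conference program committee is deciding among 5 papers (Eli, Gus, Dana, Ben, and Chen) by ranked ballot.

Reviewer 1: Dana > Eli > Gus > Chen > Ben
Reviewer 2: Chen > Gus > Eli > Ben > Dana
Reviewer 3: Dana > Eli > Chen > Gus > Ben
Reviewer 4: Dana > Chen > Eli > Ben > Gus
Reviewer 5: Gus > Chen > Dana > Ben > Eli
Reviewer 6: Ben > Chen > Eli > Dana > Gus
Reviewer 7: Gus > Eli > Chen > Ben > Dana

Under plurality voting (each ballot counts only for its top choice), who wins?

First-place vote totals:
  Eli: 0
  Gus: 2
  Dana: 3
  Ben: 1
  Chen: 1
Dana has the most first-place votes.

Dana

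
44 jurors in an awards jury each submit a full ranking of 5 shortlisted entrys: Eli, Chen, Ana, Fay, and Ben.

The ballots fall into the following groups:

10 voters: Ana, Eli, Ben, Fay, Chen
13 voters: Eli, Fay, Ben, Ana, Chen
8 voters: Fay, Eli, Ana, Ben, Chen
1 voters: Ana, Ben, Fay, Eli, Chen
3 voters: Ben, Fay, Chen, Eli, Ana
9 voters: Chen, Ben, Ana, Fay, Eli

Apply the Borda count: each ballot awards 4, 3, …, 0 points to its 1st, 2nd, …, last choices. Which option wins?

Eli

Borda scores:
  Eli: 10·3 + 13·4 + 8·3 + 1 + 3·1 + 9·0 = 110
  Chen: 10·0 + 13·0 + 8·0 + 0 + 3·2 + 9·4 = 42
  Ana: 10·4 + 13·1 + 8·2 + 4 + 3·0 + 9·2 = 91
  Fay: 10·1 + 13·3 + 8·4 + 2 + 3·3 + 9·1 = 101
  Ben: 10·2 + 13·2 + 8·1 + 3 + 3·4 + 9·3 = 96
Eli has the highest total.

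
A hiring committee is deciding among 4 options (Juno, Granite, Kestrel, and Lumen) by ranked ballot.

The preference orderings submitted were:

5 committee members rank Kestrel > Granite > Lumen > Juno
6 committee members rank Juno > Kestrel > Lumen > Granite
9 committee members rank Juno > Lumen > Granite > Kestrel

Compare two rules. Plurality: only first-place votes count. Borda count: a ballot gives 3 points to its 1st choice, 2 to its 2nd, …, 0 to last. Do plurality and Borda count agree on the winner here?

Yes

Plurality first-place counts: Juno 15, Granite 0, Kestrel 5, Lumen 0 → Juno.
Borda totals: Juno 45, Granite 19, Kestrel 27, Lumen 29 → Juno.
The two rules agree on Juno.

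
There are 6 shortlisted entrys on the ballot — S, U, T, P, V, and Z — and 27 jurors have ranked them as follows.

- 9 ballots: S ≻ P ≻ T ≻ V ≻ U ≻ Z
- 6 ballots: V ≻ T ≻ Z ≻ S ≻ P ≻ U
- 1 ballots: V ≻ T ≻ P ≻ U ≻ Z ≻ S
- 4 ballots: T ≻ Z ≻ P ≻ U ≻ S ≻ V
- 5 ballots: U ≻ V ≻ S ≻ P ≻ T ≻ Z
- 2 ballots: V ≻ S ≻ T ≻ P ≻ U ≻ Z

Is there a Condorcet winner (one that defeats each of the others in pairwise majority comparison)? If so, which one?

Head-to-head results (27 voters total):
S vs U: S wins 17–10.
S vs T: S wins 16–11.
S vs P: S wins 22–5.
S vs V: V wins 14–13.
S vs Z: S wins 16–11.
U vs T: T wins 22–5.
U vs P: P wins 22–5.
U vs V: V wins 18–9.
U vs Z: U wins 17–10.
T vs P: P wins 14–13.
T vs V: V wins 14–13.
T vs Z: T wins 27–0.
P vs V: V wins 14–13.
P vs Z: P wins 17–10.
V vs Z: V wins 23–4.
V beats each rival — S (14–13), U (18–9), T (14–13), P (14–13), Z (23–4) — so V is the Condorcet winner.

V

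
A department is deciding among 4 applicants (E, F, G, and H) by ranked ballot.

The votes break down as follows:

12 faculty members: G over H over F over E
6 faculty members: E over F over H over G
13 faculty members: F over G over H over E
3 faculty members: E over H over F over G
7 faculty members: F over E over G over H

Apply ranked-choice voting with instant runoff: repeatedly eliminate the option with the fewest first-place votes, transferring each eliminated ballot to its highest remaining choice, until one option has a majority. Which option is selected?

Round 1: F 20, G 12, E 9, H 0. H has the fewest and is eliminated.
Round 2: F 20, G 12, E 9. E has the fewest and is eliminated.
Round 3: F 29, G 12. F has a majority.

F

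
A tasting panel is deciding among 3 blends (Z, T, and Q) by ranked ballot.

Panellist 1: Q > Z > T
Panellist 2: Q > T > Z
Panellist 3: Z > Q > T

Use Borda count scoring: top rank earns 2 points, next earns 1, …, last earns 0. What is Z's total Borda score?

3

Borda scores:
  Z: 1 + 0 + 2 = 3
  T: 0 + 1 + 0 = 1
  Q: 2 + 2 + 1 = 5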